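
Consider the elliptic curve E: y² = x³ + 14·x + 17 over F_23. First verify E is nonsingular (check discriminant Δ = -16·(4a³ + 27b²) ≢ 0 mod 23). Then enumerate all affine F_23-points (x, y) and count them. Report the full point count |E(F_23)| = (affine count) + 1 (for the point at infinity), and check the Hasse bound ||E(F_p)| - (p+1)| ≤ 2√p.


Affine points = {(1, 3), (1, 20), (6, 8), (6, 15), (12, 2), (12, 21), (13, 2), (13, 21), (14, 6), (14, 17), (16, 6), (16, 17), (17, 4), (17, 19), (18, 11), (18, 12), (19, 9), (19, 14), (21, 2), (21, 21), (22, 5), (22, 18)}; affine count = 22; |E(F_23)| = 23.

Discriminant check: Δ ∝ 4a³ + 27b² = 4·14³ + 27·17² = 4·2744 + 27·289 ≡ 11 (mod 23). Nonzero ⇒ E is nonsingular.
For each x ∈ F_23, compute rhs = x³ + 14·x + 17 mod 23, then count y ∈ F_23 with y² ≡ rhs.
  x = 0: rhs = 17, matching y values: none (0 points).
  x = 1: rhs = 9, matching y values: 3, 20 (2 points).
  x = 2: rhs = 7, matching y values: none (0 points).
  x = 3: rhs = 17, matching y values: none (0 points).
  x = 4: rhs = 22, matching y values: none (0 points).
  x = 5: rhs = 5, matching y values: none (0 points).
  x = 6: rhs = 18, matching y values: 8, 15 (2 points).
  x = 7: rhs = 21, matching y values: none (0 points).
  x = 8: rhs = 20, matching y values: none (0 points).
  x = 9: rhs = 21, matching y values: none (0 points).
  x = 10: rhs = 7, matching y values: none (0 points).
  x = 11: rhs = 7, matching y values: none (0 points).
  x = 12: rhs = 4, matching y values: 2, 21 (2 points).
  x = 13: rhs = 4, matching y values: 2, 21 (2 points).
  x = 14: rhs = 13, matching y values: 6, 17 (2 points).
  x = 15: rhs = 14, matching y values: none (0 points).
  x = 16: rhs = 13, matching y values: 6, 17 (2 points).
  x = 17: rhs = 16, matching y values: 4, 19 (2 points).
  x = 18: rhs = 6, matching y values: 11, 12 (2 points).
  x = 19: rhs = 12, matching y values: 9, 14 (2 points).
  x = 20: rhs = 17, matching y values: none (0 points).
  x = 21: rhs = 4, matching y values: 2, 21 (2 points).
  x = 22: rhs = 2, matching y values: 5, 18 (2 points).
Total affine count: 22.
Full point count |E(F_23)| = 22 + 1 = 23.
Hasse bound: |23 − (23+1)| = |-1| = 1 ≤ 2√23 ≈ 9.5917 ✓.


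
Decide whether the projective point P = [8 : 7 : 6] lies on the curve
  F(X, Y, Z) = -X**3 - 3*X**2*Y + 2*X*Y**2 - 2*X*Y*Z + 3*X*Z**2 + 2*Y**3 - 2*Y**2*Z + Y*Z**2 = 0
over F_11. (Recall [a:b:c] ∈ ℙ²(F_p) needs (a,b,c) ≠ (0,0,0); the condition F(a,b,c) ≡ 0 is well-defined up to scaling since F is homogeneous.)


F(8,7,6) ≡ 9 (mod 11); P is NOT on the curve.

Evaluate F(8, 7, 6) term-by-term (mod 11).
  -X**3 ↦ -1·512·1·1 = -512
  -3*X**2*Y ↦ -3·64·7·1 = -1344
  2*X*Y**2 ↦ 2·8·49·1 = 784
  -2*X*Y*Z ↦ -2·8·7·6 = -672
  3*X*Z**2 ↦ 3·8·1·36 = 864
  2*Y**3 ↦ 2·1·343·1 = 686
  -2*Y**2*Z ↦ -2·1·49·6 = -588
  Y*Z**2 ↦ 1·1·7·36 = 252
Sum: F(8, 7, 6) = (-512) + (-1344) + (784) + (-672) + (864) + (686) + (-588) + (252) = -530.
Reducing mod 11: -530 ≡ 9 (mod 11).
Since F(a, b, c) ≡ 9 ≠ 0 (mod 11), P does NOT lie on the curve.


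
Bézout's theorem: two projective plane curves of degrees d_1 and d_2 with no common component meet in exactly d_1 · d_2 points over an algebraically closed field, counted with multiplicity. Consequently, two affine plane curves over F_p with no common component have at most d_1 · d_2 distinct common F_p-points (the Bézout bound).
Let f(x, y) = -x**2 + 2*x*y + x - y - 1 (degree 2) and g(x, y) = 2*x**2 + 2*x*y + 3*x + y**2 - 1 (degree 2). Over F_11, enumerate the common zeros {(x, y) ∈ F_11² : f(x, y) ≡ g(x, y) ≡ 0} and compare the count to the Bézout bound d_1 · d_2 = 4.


Common zeros: {(0, 10)}; count = 1; Bézout bound = 4.

deg(f) = 2, deg(g) = 2, so Bézout bound = 4.
Scan x ∈ F_11. For each x, list the y ∈ F_11 with f(x, y) ≡ 0 and those with g(x, y) ≡ 0 (mod 11); the common zeros in that column are the intersection.
  x = 0: f ≡ 0 at y ∈ {10}; g ≡ 0 at y ∈ {1, 10}; common: {10}.
  x = 1: f ≡ 0 at y ∈ {1}; g ≡ 0 at y ∈ ∅; common: ∅.
  x = 2: f ≡ 0 at y ∈ {1}; g ≡ 0 at y ∈ ∅; common: ∅.
  x = 3: f ≡ 0 at y ∈ {8}; g ≡ 0 at y ∈ {1, 4}; common: ∅.
  x = 4: f ≡ 0 at y ∈ {5}; g ≡ 0 at y ∈ ∅; common: ∅.
  x = 5: f ≡ 0 at y ∈ {6}; g ≡ 0 at y ∈ {2, 10}; common: ∅.
  x = 6: f ≡ 0 at y ∈ ∅; g ≡ 0 at y ∈ ∅; common: ∅.
  x = 7: f ≡ 0 at y ∈ {5}; g ≡ 0 at y ∈ ∅; common: ∅.
  x = 8: f ≡ 0 at y ∈ {6}; g ≡ 0 at y ∈ {2, 4}; common: ∅.
  x = 9: f ≡ 0 at y ∈ {3}; g ≡ 0 at y ∈ {7, 8}; common: ∅.
  x = 10: f ≡ 0 at y ∈ {10}; g ≡ 0 at y ∈ {6, 7}; common: ∅.
Collecting: common zeros = {(0, 10)}, so the count is 1.
Comparison with the Bézout bound: 1 ≤ 4 = deg(f)·deg(g), as expected for curves with no common component (the affine F_11-count falls short of the bound because intersections may lie at infinity, over extension fields, or carry multiplicity).


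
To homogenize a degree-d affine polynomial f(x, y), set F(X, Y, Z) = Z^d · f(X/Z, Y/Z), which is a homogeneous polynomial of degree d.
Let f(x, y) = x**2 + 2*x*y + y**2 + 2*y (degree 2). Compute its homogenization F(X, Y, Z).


F(X, Y, Z) = X**2 + 2*X*Y + Y**2 + 2*Y*Z

deg(f) = 2.
Substitute x = X/Z, y = Y/Z into f, then multiply by Z^2.
  monomial 1·x^2·y^0 ↦ 1·X^2·Y^0·Z^0.
  monomial 2·x^1·y^1 ↦ 2·X^1·Y^1·Z^0.
  monomial 1·x^0·y^2 ↦ 1·X^0·Y^2·Z^0.
  monomial 2·x^0·y^1 ↦ 2·X^0·Y^1·Z^1.
Collecting: F(X, Y, Z) = X**2 + 2*X*Y + Y**2 + 2*Y*Z.


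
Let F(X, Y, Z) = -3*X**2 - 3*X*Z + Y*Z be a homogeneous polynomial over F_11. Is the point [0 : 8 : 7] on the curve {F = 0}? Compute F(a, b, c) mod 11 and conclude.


F(0,8,7) ≡ 1 (mod 11); P is NOT on the curve.

Evaluate F(0, 8, 7) term-by-term (mod 11).
  -3*X**2 ↦ -3·0·1·1 = 0
  -3*X*Z ↦ -3·0·1·7 = 0
  Y*Z ↦ 1·1·8·7 = 56
Sum: F(0, 8, 7) = (0) + (0) + (56) = 56.
Reducing mod 11: 56 ≡ 1 (mod 11).
Since F(a, b, c) ≡ 1 ≠ 0 (mod 11), P does NOT lie on the curve.


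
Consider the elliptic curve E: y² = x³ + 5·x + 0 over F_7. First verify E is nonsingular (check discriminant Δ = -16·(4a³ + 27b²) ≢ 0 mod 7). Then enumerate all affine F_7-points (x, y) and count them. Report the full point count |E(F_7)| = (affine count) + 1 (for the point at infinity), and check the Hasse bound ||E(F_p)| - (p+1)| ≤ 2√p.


Affine points = {(0, 0), (2, 2), (2, 5), (3, 0), (4, 0), (6, 1), (6, 6)}; affine count = 7; |E(F_7)| = 8.

Discriminant check: Δ ∝ 4a³ + 27b² = 4·5³ + 27·0² = 4·125 + 27·0 ≡ 3 (mod 7). Nonzero ⇒ E is nonsingular.
For each x ∈ F_7, compute rhs = x³ + 5·x + 0 mod 7, then count y ∈ F_7 with y² ≡ rhs.
  x = 0: rhs = 0, matching y values: 0 (1 points).
  x = 1: rhs = 6, matching y values: none (0 points).
  x = 2: rhs = 4, matching y values: 2, 5 (2 points).
  x = 3: rhs = 0, matching y values: 0 (1 points).
  x = 4: rhs = 0, matching y values: 0 (1 points).
  x = 5: rhs = 3, matching y values: none (0 points).
  x = 6: rhs = 1, matching y values: 1, 6 (2 points).
Total affine count: 7.
Full point count |E(F_7)| = 7 + 1 = 8.
Hasse bound: |8 − (7+1)| = |0| = 0 ≤ 2√7 ≈ 5.2915 ✓.


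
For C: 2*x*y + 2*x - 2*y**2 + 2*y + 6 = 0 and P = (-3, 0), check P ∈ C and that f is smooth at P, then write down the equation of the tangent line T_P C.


Tangent line at P: 2*x - 4*y + 6 = 0.

Step 1: f(-3, 0) = 0, so P lies on C.
Step 2: partial derivatives
  f_x(x, y) = 2*y + 2, f_y(x, y) = 2*x - 4*y + 2.
  f_x(P) = 2, f_y(P) = -4 (gradient nonzero, so P is smooth).
Step 3: tangent line at P: 2·(x − -3) + -4·(y − 0) = 0.
Expanding: 2*x - 4*y + 6 = 0.


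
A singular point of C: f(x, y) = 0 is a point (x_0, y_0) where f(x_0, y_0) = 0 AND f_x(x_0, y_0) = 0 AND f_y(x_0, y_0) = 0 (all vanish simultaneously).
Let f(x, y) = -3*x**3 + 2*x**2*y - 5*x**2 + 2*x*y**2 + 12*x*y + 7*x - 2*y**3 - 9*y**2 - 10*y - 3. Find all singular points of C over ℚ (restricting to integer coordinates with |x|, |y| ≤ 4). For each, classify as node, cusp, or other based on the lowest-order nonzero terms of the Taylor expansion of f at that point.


Singular points: {(-1, -2)}; classification: cusp.

Compute partial derivatives:
  f_x = -9*x**2 + 4*x*y - 10*x + 2*y**2 + 12*y + 7.
  f_y = 2*x**2 + 4*x*y + 12*x - 6*y**2 - 18*y - 10.
Scan x_0 ∈ {−4, ..., 4}. For each x_0, f_y(x_0, y) is a polynomial in y; find its integer roots y ∈ {−4, ..., 4}, then test f_x and f at those candidates.
  x = -4: f_y(-4, y) = -6*y**2 - 34*y - 26; no integer root y with |y| ≤ 4.
  x = -3: f_y(-3, y) = -6*y**2 - 30*y - 28; no integer root y with |y| ≤ 4.
  x = -2: f_y(-2, y) = -6*y**2 - 26*y - 26; no integer root y with |y| ≤ 4.
  x = -1: f_y(-1, y) = -6*y**2 - 22*y - 20; vanishes at y ∈ {-2}. (-1, -2): f_x = 0, f = 0 — SINGULAR.
  x = 0: f_y(0, y) = -6*y**2 - 18*y - 10; no integer root y with |y| ≤ 4.
  x = 1: f_y(1, y) = -6*y**2 - 14*y + 4; no integer root y with |y| ≤ 4.
  x = 2: f_y(2, y) = -6*y**2 - 10*y + 22; no integer root y with |y| ≤ 4.
  x = 3: f_y(3, y) = -6*y**2 - 6*y + 44; no integer root y with |y| ≤ 4.
  x = 4: f_y(4, y) = -6*y**2 - 2*y + 70; no integer root y with |y| ≤ 4.
Only singular point on the grid: (-1, -2).
Classify: substitute x = -1 + u, y = -2 + v and expand: f = -3*u**3 + 2*u**2*v + 2*u*v**2 - 2*v**3 + v**2.
No constant or linear terms (consistent with a singular point). Quadratic part: v**2. Cubic part: -3*u**3 + 2*u**2*v + 2*u*v**2 - 2*v**3.
The quadratic part v**2 is a perfect square, so there is a single (double) tangent line v = 0, i.e. y = -2. Restricting the cubic part to that line (v = 0) leaves -3*u**3 ≠ 0, so f is not divisible by v and the branch is v² ≈ 3*u**3 to lowest order — this is a cusp.
Classification: cusp.


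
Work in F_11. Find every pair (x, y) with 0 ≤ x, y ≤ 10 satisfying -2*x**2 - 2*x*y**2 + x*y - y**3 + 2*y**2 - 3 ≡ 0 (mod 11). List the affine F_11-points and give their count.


Affine F_11-points: {(0, 10), (1, 2), (1, 7), (2, 0), (2, 4), (2, 5), (3, 5), (3, 6), (3, 7), (4, 10), (6, 4), (7, 2), (8, 6), (9, 0)}; count = 14.

For each of the 121 pairs (x, y) ∈ F_11², evaluate f(x, y) mod 11. Record the zeros.
  x = 0: [0↦8, 1↦9, 2↦8, 3↦10, 4↦9, 5↦10, 6↦7, 7↦5, 8↦9, 9↦2, 10↦0]  zeros at y ∈ {10}
  x = 1: [0↦6, 1↦6, 2↦0, 3↦4, 4↦1, 5↦7, 6↦5, 7↦0, 8↦8, 9↦1, 10↦6]  zeros at y ∈ {2, 7}
  x = 2: [0↦0, 1↦10, 2↦10, 3↦5, 4↦0, 5↦0, 6↦10, 7↦2, 8↦3, 9↦7, 10↦8]  zeros at y ∈ {0, 4, 5}
  x = 3: [0↦1, 1↦10, 2↦5, 3↦2, 4↦6, 5↦0, 6↦0, 7↦0, 8↦5, 9↦9, 10↦6]  zeros at y ∈ {5, 6, 7}
  x = 4: [0↦9, 1↦6, 2↦7, 3↦6, 4↦8, 5↦7, 6↦8, 7↦5, 8↦3, 9↦7, 10↦0]  zeros at y ∈ {10}
  x = 5: [0↦2, 1↦9, 2↦5, 3↦6, 4↦6, 5↦10, 6↦1, 7↦6, 8↦8, 9↦1, 10↦1]  zeros at y ∈ ∅
  x = 6: [0↦2, 1↦8, 2↦10, 3↦2, 4↦0, 5↦9, 6↦1, 7↦3, 8↦9, 9↦2, 10↦9]  zeros at y ∈ {4}
  x = 7: [0↦9, 1↦3, 2↦0, 3↦5, 4↦1, 5↦4, 6↦8, 7↦7, 8↦6, 9↦10, 10↦2]  zeros at y ∈ {2}
  x = 8: [0↦1, 1↦5, 2↦8, 3↦4, 4↦9, 5↦6, 6↦0, 7↦7, 8↦10, 9↦3, 10↦2]  zeros at y ∈ {6}
  x = 9: [0↦0, 1↦3, 2↦1, 3↦10, 4↦2, 5↦4, 6↦10, 7↦3, 8↦10, 9↦3, 10↦9]  zeros at y ∈ {0}
  x = 10: [0↦6, 1↦8, 2↦1, 3↦1, 4↦2, 5↦9, 6↦5, 7↦6, 8↦6, 9↦10, 10↦1]  zeros at y ∈ ∅
Collecting zeros: affine points = {(0, 10), (1, 2), (1, 7), (2, 0), (2, 4), (2, 5), (3, 5), (3, 6), (3, 7), (4, 10), (6, 4), (7, 2), (8, 6), (9, 0)}.
Total count |C(F_11)_aff| = 14.


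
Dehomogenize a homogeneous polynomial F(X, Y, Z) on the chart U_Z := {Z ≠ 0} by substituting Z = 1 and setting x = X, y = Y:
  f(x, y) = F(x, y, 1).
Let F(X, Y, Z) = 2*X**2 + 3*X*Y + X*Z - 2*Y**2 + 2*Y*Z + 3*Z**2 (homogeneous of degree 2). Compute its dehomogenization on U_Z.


f(x, y) = 2*x**2 + 3*x*y + x - 2*y**2 + 2*y + 3

On U_Z we set Z = 1. Each monomial c·X^i·Y^j·Z^k in F becomes c·x^i·y^j·1^k = c·x^i·y^j.
Substituting Z = 1: F(X, Y, 1) = 2*x**2 + 3*x*y + x - 2*y**2 + 2*y + 3.
Note: deg(f) ≤ deg(F) = 2; strict inequality happens when F is divisible by Z (lost terms).


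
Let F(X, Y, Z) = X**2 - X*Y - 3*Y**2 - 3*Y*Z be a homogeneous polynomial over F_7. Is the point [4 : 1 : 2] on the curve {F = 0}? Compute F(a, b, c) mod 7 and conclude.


F(4,1,2) ≡ 3 (mod 7); P is NOT on the curve.

Evaluate F(4, 1, 2) term-by-term (mod 7).
  X**2 ↦ 1·16·1·1 = 16
  -X*Y ↦ -1·4·1·1 = -4
  -3*Y**2 ↦ -3·1·1·1 = -3
  -3*Y*Z ↦ -3·1·1·2 = -6
Sum: F(4, 1, 2) = (16) + (-4) + (-3) + (-6) = 3.
Reducing mod 7: 3 ≡ 3 (mod 7).
Since F(a, b, c) ≡ 3 ≠ 0 (mod 7), P does NOT lie on the curve.


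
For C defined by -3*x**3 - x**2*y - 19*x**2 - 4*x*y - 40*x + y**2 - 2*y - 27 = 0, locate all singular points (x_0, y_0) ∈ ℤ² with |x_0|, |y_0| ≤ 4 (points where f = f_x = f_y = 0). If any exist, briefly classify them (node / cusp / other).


Singular points: {(-2, -1)}; classification: cusp.

Compute partial derivatives:
  f_x = -9*x**2 - 2*x*y - 38*x - 4*y - 40.
  f_y = -x**2 - 4*x + 2*y - 2.
Scan x_0 ∈ {−4, ..., 4}. For each x_0, f_y(x_0, y) is a polynomial in y; find its integer roots y ∈ {−4, ..., 4}, then test f_x and f at those candidates.
  x = -4: f_y(-4, y) = 2*y - 2; vanishes at y ∈ {1}. (-4, 1): f_x = -28 ≠ 0.
  x = -3: f_y(-3, y) = 2*y + 1; no integer root y with |y| ≤ 4.
  x = -2: f_y(-2, y) = 2*y + 2; vanishes at y ∈ {-1}. (-2, -1): f_x = 0, f = 0 — SINGULAR.
  x = -1: f_y(-1, y) = 2*y + 1; no integer root y with |y| ≤ 4.
  x = 0: f_y(0, y) = 2*y - 2; vanishes at y ∈ {1}. (0, 1): f_x = -44 ≠ 0.
  x = 1: f_y(1, y) = 2*y - 7; no integer root y with |y| ≤ 4.
  x = 2: f_y(2, y) = 2*y - 14; no integer root y with |y| ≤ 4.
  x = 3: f_y(3, y) = 2*y - 23; no integer root y with |y| ≤ 4.
  x = 4: f_y(4, y) = 2*y - 34; no integer root y with |y| ≤ 4.
Only singular point on the grid: (-2, -1).
Classify: substitute x = -2 + u, y = -1 + v and expand: f = -3*u**3 - u**2*v + v**2.
No constant or linear terms (consistent with a singular point). Quadratic part: v**2. Cubic part: -3*u**3 - u**2*v.
The quadratic part v**2 is a perfect square, so there is a single (double) tangent line v = 0, i.e. y = -1. Restricting the cubic part to that line (v = 0) leaves -3*u**3 ≠ 0, so f is not divisible by v and the branch is v² ≈ 3*u**3 to lowest order — this is a cusp.
Classification: cusp.


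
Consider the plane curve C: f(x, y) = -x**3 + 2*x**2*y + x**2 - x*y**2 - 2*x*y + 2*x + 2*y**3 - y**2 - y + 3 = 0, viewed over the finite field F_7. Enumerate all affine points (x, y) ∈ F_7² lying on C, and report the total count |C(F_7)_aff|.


Affine F_7-points: {(3, 1), (3, 3), (3, 5), (4, 5)}; count = 4.

For each of the 49 pairs (x, y) ∈ F_7², evaluate f(x, y) mod 7. Record the zeros.
  x = 0: [0↦3, 1↦3, 2↦6, 3↦3, 4↦6, 5↦6, 6↦1]  zeros at y ∈ ∅
  x = 1: [0↦5, 1↦4, 2↦4, 3↦3, 4↦6, 5↦4, 6↦2]  zeros at y ∈ ∅
  x = 2: [0↦3, 1↦5, 2↦6, 3↦4, 4↦4, 5↦4, 6↦2]  zeros at y ∈ ∅
  x = 3: [0↦5, 1↦0, 2↦6, 3↦0, 4↦1, 5↦0, 6↦2]  zeros at y ∈ {1, 3, 5}
  x = 4: [0↦5, 1↦4, 2↦5, 3↦6, 4↦5, 5↦0, 6↦3]  zeros at y ∈ {5}
  x = 5: [0↦4, 1↦4, 2↦4, 3↦2, 4↦3, 5↦5, 6↦6]  zeros at y ∈ ∅
  x = 6: [0↦3, 1↦1, 2↦4, 3↦3, 4↦3, 5↦2, 6↦5]  zeros at y ∈ ∅
Collecting zeros: affine points = {(3, 1), (3, 3), (3, 5), (4, 5)}.
Total count |C(F_7)_aff| = 4.


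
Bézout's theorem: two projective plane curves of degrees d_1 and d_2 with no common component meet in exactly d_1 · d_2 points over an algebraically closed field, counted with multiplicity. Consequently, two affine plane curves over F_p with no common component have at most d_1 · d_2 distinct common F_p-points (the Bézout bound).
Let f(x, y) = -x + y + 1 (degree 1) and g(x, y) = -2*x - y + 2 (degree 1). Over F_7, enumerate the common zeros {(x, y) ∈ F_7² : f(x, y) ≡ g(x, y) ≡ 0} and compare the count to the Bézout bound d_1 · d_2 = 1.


Common zeros: {(1, 0)}; count = 1; Bézout bound = 1.

deg(f) = 1, deg(g) = 1, so Bézout bound = 1.
Scan x ∈ F_7. For each x, list the y ∈ F_7 with f(x, y) ≡ 0 and those with g(x, y) ≡ 0 (mod 7); the common zeros in that column are the intersection.
  x = 0: f ≡ 0 at y ∈ {6}; g ≡ 0 at y ∈ {2}; common: ∅.
  x = 1: f ≡ 0 at y ∈ {0}; g ≡ 0 at y ∈ {0}; common: {0}.
  x = 2: f ≡ 0 at y ∈ {1}; g ≡ 0 at y ∈ {5}; common: ∅.
  x = 3: f ≡ 0 at y ∈ {2}; g ≡ 0 at y ∈ {3}; common: ∅.
  x = 4: f ≡ 0 at y ∈ {3}; g ≡ 0 at y ∈ {1}; common: ∅.
  x = 5: f ≡ 0 at y ∈ {4}; g ≡ 0 at y ∈ {6}; common: ∅.
  x = 6: f ≡ 0 at y ∈ {5}; g ≡ 0 at y ∈ {4}; common: ∅.
Collecting: common zeros = {(1, 0)}, so the count is 1.
Comparison with the Bézout bound: 1 ≤ 1 = deg(f)·deg(g), as expected for curves with no common component (the bound is attained).


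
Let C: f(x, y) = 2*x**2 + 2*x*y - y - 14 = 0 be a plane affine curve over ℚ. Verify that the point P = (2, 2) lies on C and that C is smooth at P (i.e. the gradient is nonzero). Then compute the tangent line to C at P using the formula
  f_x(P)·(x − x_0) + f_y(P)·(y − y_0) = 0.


Tangent line at P: 12*x + 3*y - 30 = 0.

Step 1: f(2, 2) = 0, so P lies on C.
Step 2: partial derivatives
  f_x(x, y) = 4*x + 2*y, f_y(x, y) = 2*x - 1.
  f_x(P) = 12, f_y(P) = 3 (gradient nonzero, so P is smooth).
Step 3: tangent line at P: 12·(x − 2) + 3·(y − 2) = 0.
Expanding: 12*x + 3*y - 30 = 0.


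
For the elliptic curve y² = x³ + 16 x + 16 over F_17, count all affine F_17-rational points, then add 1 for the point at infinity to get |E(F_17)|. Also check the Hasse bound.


Affine points = {(0, 4), (0, 13), (1, 4), (1, 13), (4, 5), (4, 12), (5, 0), (12, 7), (12, 10), (14, 3), (14, 14), (16, 4), (16, 13)}; affine count = 13; |E(F_17)| = 14.

Discriminant check: Δ ∝ 4a³ + 27b² = 4·16³ + 27·16² = 4·4096 + 27·256 ≡ 6 (mod 17). Nonzero ⇒ E is nonsingular.
For each x ∈ F_17, compute rhs = x³ + 16·x + 16 mod 17, then count y ∈ F_17 with y² ≡ rhs.
  x = 0: rhs = 16, matching y values: 4, 13 (2 points).
  x = 1: rhs = 16, matching y values: 4, 13 (2 points).
  x = 2: rhs = 5, matching y values: none (0 points).
  x = 3: rhs = 6, matching y values: none (0 points).
  x = 4: rhs = 8, matching y values: 5, 12 (2 points).
  x = 5: rhs = 0, matching y values: 0 (1 points).
  x = 6: rhs = 5, matching y values: none (0 points).
  x = 7: rhs = 12, matching y values: none (0 points).
  x = 8: rhs = 10, matching y values: none (0 points).
  x = 9: rhs = 5, matching y values: none (0 points).
  x = 10: rhs = 3, matching y values: none (0 points).
  x = 11: rhs = 10, matching y values: none (0 points).
  x = 12: rhs = 15, matching y values: 7, 10 (2 points).
  x = 13: rhs = 7, matching y values: none (0 points).
  x = 14: rhs = 9, matching y values: 3, 14 (2 points).
  x = 15: rhs = 10, matching y values: none (0 points).
  x = 16: rhs = 16, matching y values: 4, 13 (2 points).
Total affine count: 13.
Full point count |E(F_17)| = 13 + 1 = 14.
Hasse bound: |14 − (17+1)| = |-4| = 4 ≤ 2√17 ≈ 8.2462 ✓.


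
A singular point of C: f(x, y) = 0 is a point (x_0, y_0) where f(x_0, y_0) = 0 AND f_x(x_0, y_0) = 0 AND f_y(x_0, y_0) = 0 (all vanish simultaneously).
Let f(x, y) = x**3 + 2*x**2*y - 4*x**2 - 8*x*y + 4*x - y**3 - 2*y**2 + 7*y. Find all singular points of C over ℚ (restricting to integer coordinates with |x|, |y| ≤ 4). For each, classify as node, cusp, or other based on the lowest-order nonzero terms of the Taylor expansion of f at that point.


Singular points: {(2, -1)}; classification: cusp.

Compute partial derivatives:
  f_x = 3*x**2 + 4*x*y - 8*x - 8*y + 4.
  f_y = 2*x**2 - 8*x - 3*y**2 - 4*y + 7.
Scan x_0 ∈ {−4, ..., 4}. For each x_0, f_y(x_0, y) is a polynomial in y; find its integer roots y ∈ {−4, ..., 4}, then test f_x and f at those candidates.
  x = -4: f_y(-4, y) = -3*y**2 - 4*y + 71; no integer root y with |y| ≤ 4.
  x = -3: f_y(-3, y) = -3*y**2 - 4*y + 49; no integer root y with |y| ≤ 4.
  x = -2: f_y(-2, y) = -3*y**2 - 4*y + 31; no integer root y with |y| ≤ 4.
  x = -1: f_y(-1, y) = -3*y**2 - 4*y + 17; no integer root y with |y| ≤ 4.
  x = 0: f_y(0, y) = -3*y**2 - 4*y + 7; vanishes at y ∈ {1}. (0, 1): f_x = -4 ≠ 0.
  x = 1: f_y(1, y) = -3*y**2 - 4*y + 1; no integer root y with |y| ≤ 4.
  x = 2: f_y(2, y) = -3*y**2 - 4*y - 1; vanishes at y ∈ {-1}. (2, -1): f_x = 0, f = 0 — SINGULAR.
  x = 3: f_y(3, y) = -3*y**2 - 4*y + 1; no integer root y with |y| ≤ 4.
  x = 4: f_y(4, y) = -3*y**2 - 4*y + 7; vanishes at y ∈ {1}. (4, 1): f_x = 28 ≠ 0.
Only singular point on the grid: (2, -1).
Classify: substitute x = 2 + u, y = -1 + v and expand: f = u**3 + 2*u**2*v - v**3 + v**2.
No constant or linear terms (consistent with a singular point). Quadratic part: v**2. Cubic part: u**3 + 2*u**2*v - v**3.
The quadratic part v**2 is a perfect square, so there is a single (double) tangent line v = 0, i.e. y = -1. Restricting the cubic part to that line (v = 0) leaves u**3 ≠ 0, so f is not divisible by v and the branch is v² ≈ -u**3 to lowest order — this is a cusp.
Classification: cusp.


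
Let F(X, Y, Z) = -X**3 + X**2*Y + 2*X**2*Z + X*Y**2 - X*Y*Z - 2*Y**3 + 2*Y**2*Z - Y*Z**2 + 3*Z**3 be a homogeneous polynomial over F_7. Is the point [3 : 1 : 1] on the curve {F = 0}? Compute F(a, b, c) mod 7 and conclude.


F(3,1,1) ≡ 2 (mod 7); P is NOT on the curve.

Evaluate F(3, 1, 1) term-by-term (mod 7).
  -X**3 ↦ -1·27·1·1 = -27
  X**2*Y ↦ 1·9·1·1 = 9
  2*X**2*Z ↦ 2·9·1·1 = 18
  X*Y**2 ↦ 1·3·1·1 = 3
  -X*Y*Z ↦ -1·3·1·1 = -3
  -2*Y**3 ↦ -2·1·1·1 = -2
  2*Y**2*Z ↦ 2·1·1·1 = 2
  -Y*Z**2 ↦ -1·1·1·1 = -1
  3*Z**3 ↦ 3·1·1·1 = 3
Sum: F(3, 1, 1) = (-27) + (9) + (18) + (3) + (-3) + (-2) + (2) + (-1) + (3) = 2.
Reducing mod 7: 2 ≡ 2 (mod 7).
Since F(a, b, c) ≡ 2 ≠ 0 (mod 7), P does NOT lie on the curve.


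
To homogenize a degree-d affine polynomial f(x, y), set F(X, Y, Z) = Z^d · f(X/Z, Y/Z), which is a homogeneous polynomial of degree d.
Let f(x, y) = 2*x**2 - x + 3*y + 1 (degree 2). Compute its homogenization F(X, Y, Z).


F(X, Y, Z) = 2*X**2 - X*Z + 3*Y*Z + Z**2

deg(f) = 2.
Substitute x = X/Z, y = Y/Z into f, then multiply by Z^2.
  monomial 2·x^2·y^0 ↦ 2·X^2·Y^0·Z^0.
  monomial -1·x^1·y^0 ↦ -1·X^1·Y^0·Z^1.
  monomial 3·x^0·y^1 ↦ 3·X^0·Y^1·Z^1.
  monomial 1·x^0·y^0 ↦ 1·X^0·Y^0·Z^2.
Collecting: F(X, Y, Z) = 2*X**2 - X*Z + 3*Y*Z + Z**2.


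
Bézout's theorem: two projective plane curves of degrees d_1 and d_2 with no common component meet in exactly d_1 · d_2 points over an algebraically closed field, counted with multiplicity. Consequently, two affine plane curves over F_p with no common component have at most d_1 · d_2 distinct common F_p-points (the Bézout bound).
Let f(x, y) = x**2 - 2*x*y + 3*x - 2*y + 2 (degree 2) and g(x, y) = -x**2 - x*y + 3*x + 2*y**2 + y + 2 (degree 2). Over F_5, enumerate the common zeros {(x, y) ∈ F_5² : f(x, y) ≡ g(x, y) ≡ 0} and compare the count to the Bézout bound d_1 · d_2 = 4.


Common zeros: {(0, 1), (2, 2), (4, 2)}; count = 3; Bézout bound = 4.

deg(f) = 2, deg(g) = 2, so Bézout bound = 4.
Scan x ∈ F_5. For each x, list the y ∈ F_5 with f(x, y) ≡ 0 and those with g(x, y) ≡ 0 (mod 5); the common zeros in that column are the intersection.
  x = 0: f ≡ 0 at y ∈ {1}; g ≡ 0 at y ∈ {1}; common: {1}.
  x = 1: f ≡ 0 at y ∈ {4}; g ≡ 0 at y ∈ ∅; common: ∅.
  x = 2: f ≡ 0 at y ∈ {2}; g ≡ 0 at y ∈ {1, 2}; common: {2}.
  x = 3: f ≡ 0 at y ∈ {0}; g ≡ 0 at y ∈ ∅; common: ∅.
  x = 4: f ≡ 0 at y ∈ {0, 1, 2, 3, 4}; g ≡ 0 at y ∈ {2}; common: {2}.
Collecting: common zeros = {(0, 1), (2, 2), (4, 2)}, so the count is 3.
Comparison with the Bézout bound: 3 ≤ 4 = deg(f)·deg(g), as expected for curves with no common component (the affine F_5-count falls short of the bound because intersections may lie at infinity, over extension fields, or carry multiplicity).


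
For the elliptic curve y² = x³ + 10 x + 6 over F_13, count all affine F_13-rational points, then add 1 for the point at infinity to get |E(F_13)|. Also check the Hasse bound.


Affine points = {(1, 2), (1, 11), (5, 5), (5, 8), (6, 3), (6, 10), (7, 4), (7, 9), (8, 0), (10, 1), (10, 12), (11, 2), (11, 11)}; affine count = 13; |E(F_13)| = 14.

Discriminant check: Δ ∝ 4a³ + 27b² = 4·10³ + 27·6² = 4·1000 + 27·36 ≡ 6 (mod 13). Nonzero ⇒ E is nonsingular.
For each x ∈ F_13, compute rhs = x³ + 10·x + 6 mod 13, then count y ∈ F_13 with y² ≡ rhs.
  x = 0: rhs = 6, matching y values: none (0 points).
  x = 1: rhs = 4, matching y values: 2, 11 (2 points).
  x = 2: rhs = 8, matching y values: none (0 points).
  x = 3: rhs = 11, matching y values: none (0 points).
  x = 4: rhs = 6, matching y values: none (0 points).
  x = 5: rhs = 12, matching y values: 5, 8 (2 points).
  x = 6: rhs = 9, matching y values: 3, 10 (2 points).
  x = 7: rhs = 3, matching y values: 4, 9 (2 points).
  x = 8: rhs = 0, matching y values: 0 (1 points).
  x = 9: rhs = 6, matching y values: none (0 points).
  x = 10: rhs = 1, matching y values: 1, 12 (2 points).
  x = 11: rhs = 4, matching y values: 2, 11 (2 points).
  x = 12: rhs = 8, matching y values: none (0 points).
Total affine count: 13.
Full point count |E(F_13)| = 13 + 1 = 14.
Hasse bound: |14 − (13+1)| = |0| = 0 ≤ 2√13 ≈ 7.2111 ✓.


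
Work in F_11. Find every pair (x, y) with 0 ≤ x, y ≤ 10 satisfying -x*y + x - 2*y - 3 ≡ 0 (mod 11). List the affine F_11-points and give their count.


Affine F_11-points: {(0, 4), (1, 3), (2, 8), (3, 0), (4, 2), (5, 5), (6, 10), (7, 9), (8, 6), (10, 7)}; count = 10.

For each of the 121 pairs (x, y) ∈ F_11², evaluate f(x, y) mod 11. Record the zeros.
  x = 0: [0↦8, 1↦6, 2↦4, 3↦2, 4↦0, 5↦9, 6↦7, 7↦5, 8↦3, 9↦1, 10↦10]  zeros at y ∈ {4}
  x = 1: [0↦9, 1↦6, 2↦3, 3↦0, 4↦8, 5↦5, 6↦2, 7↦10, 8↦7, 9↦4, 10↦1]  zeros at y ∈ {3}
  x = 2: [0↦10, 1↦6, 2↦2, 3↦9, 4↦5, 5↦1, 6↦8, 7↦4, 8↦0, 9↦7, 10↦3]  zeros at y ∈ {8}
  x = 3: [0↦0, 1↦6, 2↦1, 3↦7, 4↦2, 5↦8, 6↦3, 7↦9, 8↦4, 9↦10, 10↦5]  zeros at y ∈ {0}
  x = 4: [0↦1, 1↦6, 2↦0, 3↦5, 4↦10, 5↦4, 6↦9, 7↦3, 8↦8, 9↦2, 10↦7]  zeros at y ∈ {2}
  x = 5: [0↦2, 1↦6, 2↦10, 3↦3, 4↦7, 5↦0, 6↦4, 7↦8, 8↦1, 9↦5, 10↦9]  zeros at y ∈ {5}
  x = 6: [0↦3, 1↦6, 2↦9, 3↦1, 4↦4, 5↦7, 6↦10, 7↦2, 8↦5, 9↦8, 10↦0]  zeros at y ∈ {10}
  x = 7: [0↦4, 1↦6, 2↦8, 3↦10, 4↦1, 5↦3, 6↦5, 7↦7, 8↦9, 9↦0, 10↦2]  zeros at y ∈ {9}
  x = 8: [0↦5, 1↦6, 2↦7, 3↦8, 4↦9, 5↦10, 6↦0, 7↦1, 8↦2, 9↦3, 10↦4]  zeros at y ∈ {6}
  x = 9: [0↦6, 1↦6, 2↦6, 3↦6, 4↦6, 5↦6, 6↦6, 7↦6, 8↦6, 9↦6, 10↦6]  zeros at y ∈ ∅
  x = 10: [0↦7, 1↦6, 2↦5, 3↦4, 4↦3, 5↦2, 6↦1, 7↦0, 8↦10, 9↦9, 10↦8]  zeros at y ∈ {7}
Collecting zeros: affine points = {(0, 4), (1, 3), (2, 8), (3, 0), (4, 2), (5, 5), (6, 10), (7, 9), (8, 6), (10, 7)}.
Total count |C(F_11)_aff| = 10.


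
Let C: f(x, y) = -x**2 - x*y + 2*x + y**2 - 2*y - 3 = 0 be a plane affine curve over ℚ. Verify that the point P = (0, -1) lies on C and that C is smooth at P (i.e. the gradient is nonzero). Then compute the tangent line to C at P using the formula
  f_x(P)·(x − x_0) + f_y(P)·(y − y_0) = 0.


Tangent line at P: 3*x - 4*y - 4 = 0.

Step 1: f(0, -1) = 0, so P lies on C.
Step 2: partial derivatives
  f_x(x, y) = -2*x - y + 2, f_y(x, y) = -x + 2*y - 2.
  f_x(P) = 3, f_y(P) = -4 (gradient nonzero, so P is smooth).
Step 3: tangent line at P: 3·(x − 0) + -4·(y − -1) = 0.
Expanding: 3*x - 4*y - 4 = 0.


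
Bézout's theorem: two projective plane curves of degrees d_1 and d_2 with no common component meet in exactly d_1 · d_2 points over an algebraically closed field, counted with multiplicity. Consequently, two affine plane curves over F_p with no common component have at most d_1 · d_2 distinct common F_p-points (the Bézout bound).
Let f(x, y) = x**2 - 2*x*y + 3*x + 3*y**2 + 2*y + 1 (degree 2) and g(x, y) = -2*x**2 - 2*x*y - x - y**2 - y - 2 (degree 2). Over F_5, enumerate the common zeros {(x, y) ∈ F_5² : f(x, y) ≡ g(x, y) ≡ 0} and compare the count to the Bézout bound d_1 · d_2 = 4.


Common zeros: {(1, 0)}; count = 1; Bézout bound = 4.

deg(f) = 2, deg(g) = 2, so Bézout bound = 4.
Scan x ∈ F_5. For each x, list the y ∈ F_5 with f(x, y) ≡ 0 and those with g(x, y) ≡ 0 (mod 5); the common zeros in that column are the intersection.
  x = 0: f ≡ 0 at y ∈ ∅; g ≡ 0 at y ∈ ∅; common: ∅.
  x = 1: f ≡ 0 at y ∈ {0}; g ≡ 0 at y ∈ {0, 2}; common: {0}.
  x = 2: f ≡ 0 at y ∈ ∅; g ≡ 0 at y ∈ ∅; common: ∅.
  x = 3: f ≡ 0 at y ∈ ∅; g ≡ 0 at y ∈ ∅; common: ∅.
  x = 4: f ≡ 0 at y ∈ ∅; g ≡ 0 at y ∈ {2, 4}; common: ∅.
Collecting: common zeros = {(1, 0)}, so the count is 1.
Comparison with the Bézout bound: 1 ≤ 4 = deg(f)·deg(g), as expected for curves with no common component (the affine F_5-count falls short of the bound because intersections may lie at infinity, over extension fields, or carry multiplicity).


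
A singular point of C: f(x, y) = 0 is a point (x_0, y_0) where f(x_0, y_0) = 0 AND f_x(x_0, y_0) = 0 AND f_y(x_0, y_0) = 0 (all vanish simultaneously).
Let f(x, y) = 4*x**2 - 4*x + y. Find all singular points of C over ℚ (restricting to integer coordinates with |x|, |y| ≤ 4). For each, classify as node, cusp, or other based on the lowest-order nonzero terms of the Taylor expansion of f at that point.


No singular points in the scanned grid; C is smooth there.

Compute partial derivatives:
  f_x = 8*x - 4.
  f_y = 1.
f_y = 1 is a nonzero constant, so f_y never vanishes: no point (x, y) can satisfy f = f_x = f_y = 0. In particular no (x, y) ∈ {−4, ..., 4}² is singular; the curve is smooth.


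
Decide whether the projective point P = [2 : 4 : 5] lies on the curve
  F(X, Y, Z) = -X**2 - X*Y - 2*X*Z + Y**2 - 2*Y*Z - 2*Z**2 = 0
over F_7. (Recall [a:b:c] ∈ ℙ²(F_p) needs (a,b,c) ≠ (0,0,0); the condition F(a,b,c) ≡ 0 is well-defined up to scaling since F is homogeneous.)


F(2,4,5) ≡ 6 (mod 7); P is NOT on the curve.

Evaluate F(2, 4, 5) term-by-term (mod 7).
  -X**2 ↦ -1·4·1·1 = -4
  -X*Y ↦ -1·2·4·1 = -8
  -2*X*Z ↦ -2·2·1·5 = -20
  Y**2 ↦ 1·1·16·1 = 16
  -2*Y*Z ↦ -2·1·4·5 = -40
  -2*Z**2 ↦ -2·1·1·25 = -50
Sum: F(2, 4, 5) = (-4) + (-8) + (-20) + (16) + (-40) + (-50) = -106.
Reducing mod 7: -106 ≡ 6 (mod 7).
Since F(a, b, c) ≡ 6 ≠ 0 (mod 7), P does NOT lie on the curve.


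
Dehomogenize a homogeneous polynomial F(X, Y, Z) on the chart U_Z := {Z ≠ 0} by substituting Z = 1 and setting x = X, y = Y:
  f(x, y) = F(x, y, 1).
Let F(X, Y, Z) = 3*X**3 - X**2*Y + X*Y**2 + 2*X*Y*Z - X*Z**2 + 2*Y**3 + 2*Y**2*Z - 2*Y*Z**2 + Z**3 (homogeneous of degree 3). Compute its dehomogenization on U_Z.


f(x, y) = 3*x**3 - x**2*y + x*y**2 + 2*x*y - x + 2*y**3 + 2*y**2 - 2*y + 1

On U_Z we set Z = 1. Each monomial c·X^i·Y^j·Z^k in F becomes c·x^i·y^j·1^k = c·x^i·y^j.
Substituting Z = 1: F(X, Y, 1) = 3*x**3 - x**2*y + x*y**2 + 2*x*y - x + 2*y**3 + 2*y**2 - 2*y + 1.
Note: deg(f) ≤ deg(F) = 3; strict inequality happens when F is divisible by Z (lost terms).


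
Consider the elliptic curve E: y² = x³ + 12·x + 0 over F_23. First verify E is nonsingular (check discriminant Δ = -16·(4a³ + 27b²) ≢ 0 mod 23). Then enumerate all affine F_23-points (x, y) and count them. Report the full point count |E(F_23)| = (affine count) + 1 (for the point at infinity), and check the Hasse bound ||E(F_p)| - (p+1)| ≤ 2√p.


Affine points = {(0, 0), (1, 6), (1, 17), (2, 3), (2, 20), (5, 1), (5, 22), (6, 9), (6, 14), (7, 6), (7, 17), (9, 3), (9, 20), (10, 4), (10, 19), (12, 3), (12, 20), (15, 6), (15, 17), (19, 7), (19, 16), (20, 11), (20, 12)}; affine count = 23; |E(F_23)| = 24.

Discriminant check: Δ ∝ 4a³ + 27b² = 4·12³ + 27·0² = 4·1728 + 27·0 ≡ 12 (mod 23). Nonzero ⇒ E is nonsingular.
For each x ∈ F_23, compute rhs = x³ + 12·x + 0 mod 23, then count y ∈ F_23 with y² ≡ rhs.
  x = 0: rhs = 0, matching y values: 0 (1 points).
  x = 1: rhs = 13, matching y values: 6, 17 (2 points).
  x = 2: rhs = 9, matching y values: 3, 20 (2 points).
  x = 3: rhs = 17, matching y values: none (0 points).
  x = 4: rhs = 20, matching y values: none (0 points).
  x = 5: rhs = 1, matching y values: 1, 22 (2 points).
  x = 6: rhs = 12, matching y values: 9, 14 (2 points).
  x = 7: rhs = 13, matching y values: 6, 17 (2 points).
  x = 8: rhs = 10, matching y values: none (0 points).
  x = 9: rhs = 9, matching y values: 3, 20 (2 points).
  x = 10: rhs = 16, matching y values: 4, 19 (2 points).
  x = 11: rhs = 14, matching y values: none (0 points).
  x = 12: rhs = 9, matching y values: 3, 20 (2 points).
  x = 13: rhs = 7, matching y values: none (0 points).
  x = 14: rhs = 14, matching y values: none (0 points).
  x = 15: rhs = 13, matching y values: 6, 17 (2 points).
  x = 16: rhs = 10, matching y values: none (0 points).
  x = 17: rhs = 11, matching y values: none (0 points).
  x = 18: rhs = 22, matching y values: none (0 points).
  x = 19: rhs = 3, matching y values: 7, 16 (2 points).
  x = 20: rhs = 6, matching y values: 11, 12 (2 points).
  x = 21: rhs = 14, matching y values: none (0 points).
  x = 22: rhs = 10, matching y values: none (0 points).
Total affine count: 23.
Full point count |E(F_23)| = 23 + 1 = 24.
Hasse bound: |24 − (23+1)| = |0| = 0 ≤ 2√23 ≈ 9.5917 ✓.


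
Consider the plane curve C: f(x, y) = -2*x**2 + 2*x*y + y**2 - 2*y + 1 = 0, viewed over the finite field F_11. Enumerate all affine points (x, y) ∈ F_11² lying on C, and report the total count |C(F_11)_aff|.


Affine F_11-points: {(0, 1), (1, 1), (1, 10), (7, 4), (7, 6), (8, 4), (9, 7), (9, 10), (10, 6), (10, 9)}; count = 10.

For each of the 121 pairs (x, y) ∈ F_11², evaluate f(x, y) mod 11. Record the zeros.
  x = 0: [0↦1, 1↦0, 2↦1, 3↦4, 4↦9, 5↦5, 6↦3, 7↦3, 8↦5, 9↦9, 10↦4]  zeros at y ∈ {1}
  x = 1: [0↦10, 1↦0, 2↦3, 3↦8, 4↦4, 5↦2, 6↦2, 7↦4, 8↦8, 9↦3, 10↦0]  zeros at y ∈ {1, 10}
  x = 2: [0↦4, 1↦7, 2↦1, 3↦8, 4↦6, 5↦6, 6↦8, 7↦1, 8↦7, 9↦4, 10↦3]  zeros at y ∈ ∅
  x = 3: [0↦5, 1↦10, 2↦6, 3↦4, 4↦4, 5↦6, 6↦10, 7↦5, 8↦2, 9↦1, 10↦2]  zeros at y ∈ ∅
  x = 4: [0↦2, 1↦9, 2↦7, 3↦7, 4↦9, 5↦2, 6↦8, 7↦5, 8↦4, 9↦5, 10↦8]  zeros at y ∈ ∅
  x = 5: [0↦6, 1↦4, 2↦4, 3↦6, 4↦10, 5↦5, 6↦2, 7↦1, 8↦2, 9↦5, 10↦10]  zeros at y ∈ ∅
  x = 6: [0↦6, 1↦6, 2↦8, 3↦1, 4↦7, 5↦4, 6↦3, 7↦4, 8↦7, 9↦1, 10↦8]  zeros at y ∈ ∅
  x = 7: [0↦2, 1↦4, 2↦8, 3↦3, 4↦0, 5↦10, 6↦0, 7↦3, 8↦8, 9↦4, 10↦2]  zeros at y ∈ {4, 6}
  x = 8: [0↦5, 1↦9, 2↦4, 3↦1, 4↦0, 5↦1, 6↦4, 7↦9, 8↦5, 9↦3, 10↦3]  zeros at y ∈ {4}
  x = 9: [0↦4, 1↦10, 2↦7, 3↦6, 4↦7, 5↦10, 6↦4, 7↦0, 8↦9, 9↦9, 10↦0]  zeros at y ∈ {7, 10}
  x = 10: [0↦10, 1↦7, 2↦6, 3↦7, 4↦10, 5↦4, 6↦0, 7↦9, 8↦9, 9↦0, 10↦4]  zeros at y ∈ {6, 9}
Collecting zeros: affine points = {(0, 1), (1, 1), (1, 10), (7, 4), (7, 6), (8, 4), (9, 7), (9, 10), (10, 6), (10, 9)}.
Total count |C(F_11)_aff| = 10.


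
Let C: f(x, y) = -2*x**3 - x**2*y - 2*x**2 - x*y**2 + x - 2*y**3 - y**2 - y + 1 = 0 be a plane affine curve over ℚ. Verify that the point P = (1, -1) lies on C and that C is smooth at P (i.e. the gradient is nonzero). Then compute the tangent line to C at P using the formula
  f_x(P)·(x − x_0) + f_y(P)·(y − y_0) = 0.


Tangent line at P: -8*x - 4*y + 4 = 0.

Step 1: f(1, -1) = 0, so P lies on C.
Step 2: partial derivatives
  f_x(x, y) = -6*x**2 - 2*x*y - 4*x - y**2 + 1, f_y(x, y) = -x**2 - 2*x*y - 6*y**2 - 2*y - 1.
  f_x(P) = -8, f_y(P) = -4 (gradient nonzero, so P is smooth).
Step 3: tangent line at P: -8·(x − 1) + -4·(y − -1) = 0.
Expanding: -8*x - 4*y + 4 = 0.


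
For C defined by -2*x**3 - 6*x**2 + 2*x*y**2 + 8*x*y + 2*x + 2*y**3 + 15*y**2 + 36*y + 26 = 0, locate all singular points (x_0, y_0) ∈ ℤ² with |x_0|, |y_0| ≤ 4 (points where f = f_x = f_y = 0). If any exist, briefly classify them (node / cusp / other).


Singular points: {(-1, -2)}; classification: cusp.

Compute partial derivatives:
  f_x = -6*x**2 - 12*x + 2*y**2 + 8*y + 2.
  f_y = 4*x*y + 8*x + 6*y**2 + 30*y + 36.
Scan x_0 ∈ {−4, ..., 4}. For each x_0, f_y(x_0, y) is a polynomial in y; find its integer roots y ∈ {−4, ..., 4}, then test f_x and f at those candidates.
  x = -4: f_y(-4, y) = 6*y**2 + 14*y + 4; vanishes at y ∈ {-2}. (-4, -2): f_x = -54 ≠ 0.
  x = -3: f_y(-3, y) = 6*y**2 + 18*y + 12; vanishes at y ∈ {-2, -1}. (-3, -2): f_x = -24 ≠ 0; (-3, -1): f_x = -22 ≠ 0.
  x = -2: f_y(-2, y) = 6*y**2 + 22*y + 20; vanishes at y ∈ {-2}. (-2, -2): f_x = -6 ≠ 0.
  x = -1: f_y(-1, y) = 6*y**2 + 26*y + 28; vanishes at y ∈ {-2}. (-1, -2): f_x = 0, f = 0 — SINGULAR.
  x = 0: f_y(0, y) = 6*y**2 + 30*y + 36; vanishes at y ∈ {-3, -2}. (0, -3): f_x = -4 ≠ 0; (0, -2): f_x = -6 ≠ 0.
  x = 1: f_y(1, y) = 6*y**2 + 34*y + 44; vanishes at y ∈ {-2}. (1, -2): f_x = -24 ≠ 0.
  x = 2: f_y(2, y) = 6*y**2 + 38*y + 52; vanishes at y ∈ {-2}. (2, -2): f_x = -54 ≠ 0.
  x = 3: f_y(3, y) = 6*y**2 + 42*y + 60; vanishes at y ∈ {-2}. (3, -2): f_x = -96 ≠ 0.
  x = 4: f_y(4, y) = 6*y**2 + 46*y + 68; vanishes at y ∈ {-2}. (4, -2): f_x = -150 ≠ 0.
Only singular point on the grid: (-1, -2).
Classify: substitute x = -1 + u, y = -2 + v and expand: f = -2*u**3 + 2*u*v**2 + 2*v**3 + v**2.
No constant or linear terms (consistent with a singular point). Quadratic part: v**2. Cubic part: -2*u**3 + 2*u*v**2 + 2*v**3.
The quadratic part v**2 is a perfect square, so there is a single (double) tangent line v = 0, i.e. y = -2. Restricting the cubic part to that line (v = 0) leaves -2*u**3 ≠ 0, so f is not divisible by v and the branch is v² ≈ 2*u**3 to lowest order — this is a cusp.
Classification: cusp.


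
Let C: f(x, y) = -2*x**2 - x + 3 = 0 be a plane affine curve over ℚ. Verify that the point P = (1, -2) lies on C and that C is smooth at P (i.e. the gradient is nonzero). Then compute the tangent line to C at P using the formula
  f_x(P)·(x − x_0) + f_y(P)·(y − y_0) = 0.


Tangent line at P: 5 - 5*x = 0.

Step 1: f(1, -2) = 0, so P lies on C.
Step 2: partial derivatives
  f_x(x, y) = -4*x - 1, f_y(x, y) = 0.
  f_x(P) = -5, f_y(P) = 0 (gradient nonzero, so P is smooth).
Step 3: tangent line at P: -5·(x − 1) + 0·(y − -2) = 0.
Expanding: 5 - 5*x = 0.


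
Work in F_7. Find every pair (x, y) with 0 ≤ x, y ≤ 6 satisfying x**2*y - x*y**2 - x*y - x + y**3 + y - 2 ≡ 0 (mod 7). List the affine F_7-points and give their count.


Affine F_7-points: {(0, 1), (0, 3), (1, 4), (2, 3), (3, 1), (4, 5), (5, 0), (5, 5), (6, 4)}; count = 9.

For each of the 49 pairs (x, y) ∈ F_7², evaluate f(x, y) mod 7. Record the zeros.
  x = 0: [0↦5, 1↦0, 2↦1, 3↦0, 4↦3, 5↦2, 6↦3]  zeros at y ∈ {1, 3}
  x = 1: [0↦4, 1↦5, 2↦3, 3↦4, 4↦0, 5↦4, 6↦1]  zeros at y ∈ {4}
  x = 2: [0↦3, 1↦5, 2↦2, 3↦0, 4↦5, 5↦2, 6↦4]  zeros at y ∈ {3}
  x = 3: [0↦2, 1↦0, 2↦5, 3↦2, 4↦4, 5↦3, 6↦5]  zeros at y ∈ {1}
  x = 4: [0↦1, 1↦4, 2↦5, 3↦3, 4↦4, 5↦0, 6↦4]  zeros at y ∈ {5}
  x = 5: [0↦0, 1↦3, 2↦2, 3↦3, 4↦5, 5↦0, 6↦1]  zeros at y ∈ {0, 5}
  x = 6: [0↦6, 1↦4, 2↦3, 3↦2, 4↦0, 5↦3, 6↦3]  zeros at y ∈ {4}
Collecting zeros: affine points = {(0, 1), (0, 3), (1, 4), (2, 3), (3, 1), (4, 5), (5, 0), (5, 5), (6, 4)}.
Total count |C(F_7)_aff| = 9.


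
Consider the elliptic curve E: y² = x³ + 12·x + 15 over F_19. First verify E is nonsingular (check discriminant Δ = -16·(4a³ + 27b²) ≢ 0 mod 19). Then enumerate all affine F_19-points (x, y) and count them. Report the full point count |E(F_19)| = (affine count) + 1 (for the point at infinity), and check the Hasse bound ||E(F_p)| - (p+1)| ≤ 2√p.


Affine points = {(1, 3), (1, 16), (2, 3), (2, 16), (7, 9), (7, 10), (9, 4), (9, 15), (12, 5), (12, 14), (14, 1), (14, 18), (15, 6), (15, 13), (16, 3), (16, 16)}; affine count = 16; |E(F_19)| = 17.

Discriminant check: Δ ∝ 4a³ + 27b² = 4·12³ + 27·15² = 4·1728 + 27·225 ≡ 10 (mod 19). Nonzero ⇒ E is nonsingular.
For each x ∈ F_19, compute rhs = x³ + 12·x + 15 mod 19, then count y ∈ F_19 with y² ≡ rhs.
  x = 0: rhs = 15, matching y values: none (0 points).
  x = 1: rhs = 9, matching y values: 3, 16 (2 points).
  x = 2: rhs = 9, matching y values: 3, 16 (2 points).
  x = 3: rhs = 2, matching y values: none (0 points).
  x = 4: rhs = 13, matching y values: none (0 points).
  x = 5: rhs = 10, matching y values: none (0 points).
  x = 6: rhs = 18, matching y values: none (0 points).
  x = 7: rhs = 5, matching y values: 9, 10 (2 points).
  x = 8: rhs = 15, matching y values: none (0 points).
  x = 9: rhs = 16, matching y values: 4, 15 (2 points).
  x = 10: rhs = 14, matching y values: none (0 points).
  x = 11: rhs = 15, matching y values: none (0 points).
  x = 12: rhs = 6, matching y values: 5, 14 (2 points).
  x = 13: rhs = 12, matching y values: none (0 points).
  x = 14: rhs = 1, matching y values: 1, 18 (2 points).
  x = 15: rhs = 17, matching y values: 6, 13 (2 points).
  x = 16: rhs = 9, matching y values: 3, 16 (2 points).
  x = 17: rhs = 2, matching y values: none (0 points).
  x = 18: rhs = 2, matching y values: none (0 points).
Total affine count: 16.
Full point count |E(F_19)| = 16 + 1 = 17.
Hasse bound: |17 − (19+1)| = |-3| = 3 ≤ 2√19 ≈ 8.7178 ✓.
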